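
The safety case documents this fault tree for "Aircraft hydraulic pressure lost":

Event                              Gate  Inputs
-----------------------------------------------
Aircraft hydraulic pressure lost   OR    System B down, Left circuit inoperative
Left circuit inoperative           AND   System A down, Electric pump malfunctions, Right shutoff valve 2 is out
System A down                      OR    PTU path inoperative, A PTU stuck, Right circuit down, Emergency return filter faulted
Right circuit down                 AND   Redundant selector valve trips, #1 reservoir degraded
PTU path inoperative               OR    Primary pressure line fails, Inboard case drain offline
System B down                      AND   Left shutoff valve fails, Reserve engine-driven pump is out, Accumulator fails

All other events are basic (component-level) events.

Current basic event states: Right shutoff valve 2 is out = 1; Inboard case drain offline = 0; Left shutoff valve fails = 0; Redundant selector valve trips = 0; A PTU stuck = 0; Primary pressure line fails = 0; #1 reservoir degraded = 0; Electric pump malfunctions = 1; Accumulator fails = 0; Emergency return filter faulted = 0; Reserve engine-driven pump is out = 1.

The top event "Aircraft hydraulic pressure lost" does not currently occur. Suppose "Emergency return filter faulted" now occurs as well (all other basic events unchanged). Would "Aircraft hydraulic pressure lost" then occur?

Yes

Counterfactual: set "Emergency return filter faulted" to occurred.
System B down [AND]: Left shutoff valve fails=not, Reserve engine-driven pump is out=occurs, Accumulator fails=not → not all inputs occur → does not occur.
PTU path inoperative [OR]: Primary pressure line fails=not, Inboard case drain offline=not → no input occurs → does not occur.
Right circuit down [AND]: Redundant selector valve trips=not, #1 reservoir degraded=not → not all inputs occur → does not occur.
System A down [OR]: PTU path inoperative=not, A PTU stuck=not, Right circuit down=not, Emergency return filter faulted=occurs → at least one input occurs → occurs.
Left circuit inoperative [AND]: System A down=occurs, Electric pump malfunctions=occurs, Right shutoff valve 2 is out=occurs → all inputs occur → occurs.
Aircraft hydraulic pressure lost [OR]: System B down=not, Left circuit inoperative=occurs → at least one input occurs → occurs.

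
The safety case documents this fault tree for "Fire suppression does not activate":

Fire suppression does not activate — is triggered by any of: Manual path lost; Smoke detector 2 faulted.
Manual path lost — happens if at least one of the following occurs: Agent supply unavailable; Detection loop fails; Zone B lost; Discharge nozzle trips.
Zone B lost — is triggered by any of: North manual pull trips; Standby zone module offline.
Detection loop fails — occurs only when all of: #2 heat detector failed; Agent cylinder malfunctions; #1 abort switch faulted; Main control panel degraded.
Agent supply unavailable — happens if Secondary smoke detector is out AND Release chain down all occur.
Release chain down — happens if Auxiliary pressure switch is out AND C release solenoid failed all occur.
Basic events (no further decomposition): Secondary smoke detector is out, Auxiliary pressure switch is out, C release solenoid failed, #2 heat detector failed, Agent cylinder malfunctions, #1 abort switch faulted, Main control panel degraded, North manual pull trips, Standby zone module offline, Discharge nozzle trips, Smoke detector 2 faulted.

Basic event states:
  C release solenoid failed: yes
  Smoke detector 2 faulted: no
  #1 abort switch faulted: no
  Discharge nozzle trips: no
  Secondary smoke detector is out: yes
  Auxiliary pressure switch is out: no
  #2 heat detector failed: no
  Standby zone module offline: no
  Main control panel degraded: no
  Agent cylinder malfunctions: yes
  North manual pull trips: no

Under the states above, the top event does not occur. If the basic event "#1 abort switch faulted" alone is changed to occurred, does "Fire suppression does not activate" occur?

Counterfactual: set "#1 abort switch faulted" to occurred.
Release chain down [AND]: Auxiliary pressure switch is out=not, C release solenoid failed=occurs → not all inputs occur → does not occur.
Agent supply unavailable [AND]: Secondary smoke detector is out=occurs, Release chain down=not → not all inputs occur → does not occur.
Detection loop fails [AND]: #2 heat detector failed=not, Agent cylinder malfunctions=occurs, #1 abort switch faulted=occurs, Main control panel degraded=not → not all inputs occur → does not occur.
Zone B lost [OR]: North manual pull trips=not, Standby zone module offline=not → no input occurs → does not occur.
Manual path lost [OR]: Agent supply unavailable=not, Detection loop fails=not, Zone B lost=not, Discharge nozzle trips=not → no input occurs → does not occur.
Fire suppression does not activate [OR]: Manual path lost=not, Smoke detector 2 faulted=not → no input occurs → does not occur.

No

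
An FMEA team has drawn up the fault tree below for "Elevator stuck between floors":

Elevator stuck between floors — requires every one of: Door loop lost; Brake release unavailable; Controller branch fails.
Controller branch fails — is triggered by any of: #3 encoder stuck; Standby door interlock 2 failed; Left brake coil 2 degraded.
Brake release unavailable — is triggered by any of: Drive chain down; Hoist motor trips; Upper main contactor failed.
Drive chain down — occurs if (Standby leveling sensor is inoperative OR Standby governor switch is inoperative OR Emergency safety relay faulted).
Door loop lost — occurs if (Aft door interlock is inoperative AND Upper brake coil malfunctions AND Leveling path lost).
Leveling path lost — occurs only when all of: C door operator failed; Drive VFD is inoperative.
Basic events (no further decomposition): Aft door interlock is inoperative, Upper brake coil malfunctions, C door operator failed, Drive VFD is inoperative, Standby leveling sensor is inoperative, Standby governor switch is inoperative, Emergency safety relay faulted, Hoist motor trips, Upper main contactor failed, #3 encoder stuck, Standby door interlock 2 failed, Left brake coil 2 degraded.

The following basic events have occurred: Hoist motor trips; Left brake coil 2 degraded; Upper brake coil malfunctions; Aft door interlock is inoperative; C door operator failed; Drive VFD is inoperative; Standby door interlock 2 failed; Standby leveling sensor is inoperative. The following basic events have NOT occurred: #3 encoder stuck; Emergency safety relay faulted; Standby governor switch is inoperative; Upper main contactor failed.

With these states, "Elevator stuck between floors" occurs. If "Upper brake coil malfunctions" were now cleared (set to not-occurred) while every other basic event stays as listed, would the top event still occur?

No

Counterfactual: set "Upper brake coil malfunctions" to not occurred.
Leveling path lost [AND]: C door operator failed=occurs, Drive VFD is inoperative=occurs → all inputs occur → occurs.
Door loop lost [AND]: Aft door interlock is inoperative=occurs, Upper brake coil malfunctions=not, Leveling path lost=occurs → not all inputs occur → does not occur.
Drive chain down [OR]: Standby leveling sensor is inoperative=occurs, Standby governor switch is inoperative=not, Emergency safety relay faulted=not → at least one input occurs → occurs.
Brake release unavailable [OR]: Drive chain down=occurs, Hoist motor trips=occurs, Upper main contactor failed=not → at least one input occurs → occurs.
Controller branch fails [OR]: #3 encoder stuck=not, Standby door interlock 2 failed=occurs, Left brake coil 2 degraded=occurs → at least one input occurs → occurs.
Elevator stuck between floors [AND]: Door loop lost=not, Brake release unavailable=occurs, Controller branch fails=occurs → not all inputs occur → does not occur.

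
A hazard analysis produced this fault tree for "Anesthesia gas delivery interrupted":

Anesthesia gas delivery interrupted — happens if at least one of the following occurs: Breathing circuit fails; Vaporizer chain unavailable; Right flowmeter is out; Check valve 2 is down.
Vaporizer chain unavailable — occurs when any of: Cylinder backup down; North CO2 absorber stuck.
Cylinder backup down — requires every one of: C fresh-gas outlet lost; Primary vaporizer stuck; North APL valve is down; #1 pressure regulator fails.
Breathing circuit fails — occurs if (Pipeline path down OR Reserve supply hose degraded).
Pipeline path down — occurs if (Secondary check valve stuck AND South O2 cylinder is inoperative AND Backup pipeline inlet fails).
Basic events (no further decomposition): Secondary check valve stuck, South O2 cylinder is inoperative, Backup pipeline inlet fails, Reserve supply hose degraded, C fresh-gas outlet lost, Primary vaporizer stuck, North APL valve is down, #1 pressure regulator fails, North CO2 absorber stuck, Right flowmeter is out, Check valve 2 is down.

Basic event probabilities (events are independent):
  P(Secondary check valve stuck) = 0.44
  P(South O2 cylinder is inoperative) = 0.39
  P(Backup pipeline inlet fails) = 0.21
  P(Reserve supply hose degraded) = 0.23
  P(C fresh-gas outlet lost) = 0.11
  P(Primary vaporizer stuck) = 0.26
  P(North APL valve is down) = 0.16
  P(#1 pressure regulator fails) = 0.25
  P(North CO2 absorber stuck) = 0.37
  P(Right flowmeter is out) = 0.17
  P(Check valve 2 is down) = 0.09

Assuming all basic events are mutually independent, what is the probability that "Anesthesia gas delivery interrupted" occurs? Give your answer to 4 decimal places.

P(Pipeline path down) [AND] = 0.44 × 0.39 × 0.21 = 0.036036
P(Breathing circuit fails) [OR] = 1 − (1−0.036036) × (1−0.23) = 0.257748
P(Cylinder backup down) [AND] = 0.11 × 0.26 × 0.16 × 0.25 = 0.001144
P(Vaporizer chain unavailable) [OR] = 1 − (1−0.001144) × (1−0.37) = 0.370721
P(Anesthesia gas delivery interrupted) [OR] = 1 − (1−0.257748) × (1−0.370721) × (1−0.17) × (1−0.09) = 0.647212
Rounded to 4 decimal places: P(Anesthesia gas delivery interrupted) ≈ 0.6472.

0.6472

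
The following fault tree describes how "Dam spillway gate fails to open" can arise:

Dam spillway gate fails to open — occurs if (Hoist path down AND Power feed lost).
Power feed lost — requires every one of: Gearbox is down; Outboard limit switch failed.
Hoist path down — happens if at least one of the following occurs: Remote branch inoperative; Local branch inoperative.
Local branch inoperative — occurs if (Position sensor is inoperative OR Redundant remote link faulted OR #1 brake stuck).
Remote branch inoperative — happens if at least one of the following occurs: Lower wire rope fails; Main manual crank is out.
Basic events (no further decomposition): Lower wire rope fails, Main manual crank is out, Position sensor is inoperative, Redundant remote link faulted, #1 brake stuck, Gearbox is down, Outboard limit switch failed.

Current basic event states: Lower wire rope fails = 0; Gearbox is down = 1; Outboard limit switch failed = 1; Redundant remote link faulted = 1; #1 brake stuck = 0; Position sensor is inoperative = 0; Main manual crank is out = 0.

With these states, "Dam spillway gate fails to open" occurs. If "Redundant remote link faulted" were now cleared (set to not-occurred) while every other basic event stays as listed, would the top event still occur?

No

Counterfactual: set "Redundant remote link faulted" to not occurred.
Remote branch inoperative [OR]: Lower wire rope fails=not, Main manual crank is out=not → no input occurs → does not occur.
Local branch inoperative [OR]: Position sensor is inoperative=not, Redundant remote link faulted=not, #1 brake stuck=not → no input occurs → does not occur.
Hoist path down [OR]: Remote branch inoperative=not, Local branch inoperative=not → no input occurs → does not occur.
Power feed lost [AND]: Gearbox is down=occurs, Outboard limit switch failed=occurs → all inputs occur → occurs.
Dam spillway gate fails to open [AND]: Hoist path down=not, Power feed lost=occurs → not all inputs occur → does not occur.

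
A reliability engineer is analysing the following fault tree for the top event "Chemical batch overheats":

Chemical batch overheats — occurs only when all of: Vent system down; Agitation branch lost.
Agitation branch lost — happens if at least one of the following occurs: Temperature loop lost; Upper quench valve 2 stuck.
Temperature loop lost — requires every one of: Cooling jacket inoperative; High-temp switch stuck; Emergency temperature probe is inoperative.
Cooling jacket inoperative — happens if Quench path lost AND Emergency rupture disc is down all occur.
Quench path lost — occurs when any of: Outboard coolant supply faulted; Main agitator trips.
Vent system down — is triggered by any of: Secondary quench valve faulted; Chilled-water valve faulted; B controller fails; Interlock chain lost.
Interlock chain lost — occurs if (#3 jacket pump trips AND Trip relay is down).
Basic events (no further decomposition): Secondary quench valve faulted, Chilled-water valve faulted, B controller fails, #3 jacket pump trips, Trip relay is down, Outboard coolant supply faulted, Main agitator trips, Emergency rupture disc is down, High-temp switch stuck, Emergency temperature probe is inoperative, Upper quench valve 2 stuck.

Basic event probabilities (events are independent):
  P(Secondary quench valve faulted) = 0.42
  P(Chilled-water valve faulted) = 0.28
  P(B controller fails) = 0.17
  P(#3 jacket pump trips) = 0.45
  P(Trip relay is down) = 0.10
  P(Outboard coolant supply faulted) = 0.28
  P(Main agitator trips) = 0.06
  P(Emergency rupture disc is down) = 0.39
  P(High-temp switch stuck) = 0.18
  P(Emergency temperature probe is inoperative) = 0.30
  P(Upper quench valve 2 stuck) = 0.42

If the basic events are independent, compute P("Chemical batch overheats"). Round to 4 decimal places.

P(Interlock chain lost) [AND] = 0.45 × 0.10 = 0.045000
P(Vent system down) [OR] = 1 − (1−0.42) × (1−0.28) × (1−0.17) × (1−0.045000) = 0.668989
P(Quench path lost) [OR] = 1 − (1−0.28) × (1−0.06) = 0.323200
P(Cooling jacket inoperative) [AND] = 0.323200 × 0.39 = 0.126048
P(Temperature loop lost) [AND] = 0.126048 × 0.18 × 0.30 = 0.006807
P(Agitation branch lost) [OR] = 1 − (1−0.006807) × (1−0.42) = 0.423948
P(Chemical batch overheats) [AND] = 0.668989 × 0.423948 = 0.283617
Rounded to 4 decimal places: P(Chemical batch overheats) ≈ 0.2836.

0.2836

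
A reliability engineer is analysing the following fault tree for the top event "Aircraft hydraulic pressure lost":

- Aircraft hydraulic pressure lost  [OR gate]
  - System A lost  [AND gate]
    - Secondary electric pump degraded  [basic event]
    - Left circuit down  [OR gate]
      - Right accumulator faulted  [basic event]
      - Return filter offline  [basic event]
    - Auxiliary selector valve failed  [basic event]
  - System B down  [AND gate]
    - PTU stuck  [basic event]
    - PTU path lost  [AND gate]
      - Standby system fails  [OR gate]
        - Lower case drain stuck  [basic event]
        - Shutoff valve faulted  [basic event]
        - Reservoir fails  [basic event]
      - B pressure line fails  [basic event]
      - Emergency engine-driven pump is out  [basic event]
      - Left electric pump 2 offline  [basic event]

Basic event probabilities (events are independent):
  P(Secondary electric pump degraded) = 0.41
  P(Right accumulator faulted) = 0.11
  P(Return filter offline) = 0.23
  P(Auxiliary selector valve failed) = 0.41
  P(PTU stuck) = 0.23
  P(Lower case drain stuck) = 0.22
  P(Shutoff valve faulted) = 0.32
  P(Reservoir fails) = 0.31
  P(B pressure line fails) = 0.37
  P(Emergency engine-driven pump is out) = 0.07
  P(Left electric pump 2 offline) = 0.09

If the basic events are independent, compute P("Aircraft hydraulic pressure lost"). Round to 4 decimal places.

P(Left circuit down) [OR] = 1 − (1−0.11) × (1−0.23) = 0.314700
P(System A lost) [AND] = 0.41 × 0.314700 × 0.41 = 0.052901
P(Standby system fails) [OR] = 1 − (1−0.22) × (1−0.32) × (1−0.31) = 0.634024
P(PTU path lost) [AND] = 0.634024 × 0.37 × 0.07 × 0.09 = 0.001478
P(System B down) [AND] = 0.23 × 0.001478 = 0.000340
P(Aircraft hydraulic pressure lost) [OR] = 1 − (1−0.052901) × (1−0.000340) = 0.053223
Rounded to 4 decimal places: P(Aircraft hydraulic pressure lost) ≈ 0.0532.

0.0532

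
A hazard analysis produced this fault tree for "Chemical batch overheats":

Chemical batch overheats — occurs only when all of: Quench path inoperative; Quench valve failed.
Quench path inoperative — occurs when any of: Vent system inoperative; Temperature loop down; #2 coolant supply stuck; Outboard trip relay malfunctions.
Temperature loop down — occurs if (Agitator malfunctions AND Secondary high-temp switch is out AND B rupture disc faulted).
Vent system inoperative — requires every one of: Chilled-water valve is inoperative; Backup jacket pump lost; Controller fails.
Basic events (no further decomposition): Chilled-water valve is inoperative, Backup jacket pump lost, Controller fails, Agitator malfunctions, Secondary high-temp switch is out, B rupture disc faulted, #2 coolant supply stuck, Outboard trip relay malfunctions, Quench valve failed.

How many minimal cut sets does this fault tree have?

4

Vent system inoperative [AND]: one cut set from each child combined → 1 × 1 × 1 = 1 cut set(s).
Temperature loop down [AND]: one cut set from each child combined → 1 × 1 × 1 = 1 cut set(s).
Quench path inoperative [OR]: union of children's cut sets → 4 cut set(s).
Chemical batch overheats [AND]: one cut set from each child combined → 4 × 1 = 4 cut set(s).
Minimal cut sets: {Backup jacket pump lost, Chilled-water valve is inoperative, Controller fails, Quench valve failed}; {Agitator malfunctions, B rupture disc faulted, Quench valve failed, Secondary high-temp switch is out}; {#2 coolant supply stuck, Quench valve failed}; {Outboard trip relay malfunctions, Quench valve failed}.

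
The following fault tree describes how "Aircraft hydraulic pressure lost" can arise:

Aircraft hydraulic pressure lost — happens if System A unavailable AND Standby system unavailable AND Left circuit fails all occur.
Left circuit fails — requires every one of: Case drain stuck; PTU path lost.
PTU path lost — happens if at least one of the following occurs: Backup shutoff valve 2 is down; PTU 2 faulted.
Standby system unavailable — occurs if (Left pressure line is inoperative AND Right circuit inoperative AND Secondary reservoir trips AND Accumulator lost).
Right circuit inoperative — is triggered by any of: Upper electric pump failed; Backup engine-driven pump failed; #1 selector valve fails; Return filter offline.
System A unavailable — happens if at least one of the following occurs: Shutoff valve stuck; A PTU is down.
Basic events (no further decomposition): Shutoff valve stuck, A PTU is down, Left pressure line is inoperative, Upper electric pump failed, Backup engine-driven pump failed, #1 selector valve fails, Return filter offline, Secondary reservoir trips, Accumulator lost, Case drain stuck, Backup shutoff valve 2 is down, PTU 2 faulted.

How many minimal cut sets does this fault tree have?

16

System A unavailable [OR]: union of children's cut sets → 2 cut set(s).
Right circuit inoperative [OR]: union of children's cut sets → 4 cut set(s).
Standby system unavailable [AND]: one cut set from each child combined → 1 × 4 × 1 × 1 = 4 cut set(s).
PTU path lost [OR]: union of children's cut sets → 2 cut set(s).
Left circuit fails [AND]: one cut set from each child combined → 1 × 2 = 2 cut set(s).
Aircraft hydraulic pressure lost [AND]: one cut set from each child combined → 2 × 4 × 2 = 16 cut set(s).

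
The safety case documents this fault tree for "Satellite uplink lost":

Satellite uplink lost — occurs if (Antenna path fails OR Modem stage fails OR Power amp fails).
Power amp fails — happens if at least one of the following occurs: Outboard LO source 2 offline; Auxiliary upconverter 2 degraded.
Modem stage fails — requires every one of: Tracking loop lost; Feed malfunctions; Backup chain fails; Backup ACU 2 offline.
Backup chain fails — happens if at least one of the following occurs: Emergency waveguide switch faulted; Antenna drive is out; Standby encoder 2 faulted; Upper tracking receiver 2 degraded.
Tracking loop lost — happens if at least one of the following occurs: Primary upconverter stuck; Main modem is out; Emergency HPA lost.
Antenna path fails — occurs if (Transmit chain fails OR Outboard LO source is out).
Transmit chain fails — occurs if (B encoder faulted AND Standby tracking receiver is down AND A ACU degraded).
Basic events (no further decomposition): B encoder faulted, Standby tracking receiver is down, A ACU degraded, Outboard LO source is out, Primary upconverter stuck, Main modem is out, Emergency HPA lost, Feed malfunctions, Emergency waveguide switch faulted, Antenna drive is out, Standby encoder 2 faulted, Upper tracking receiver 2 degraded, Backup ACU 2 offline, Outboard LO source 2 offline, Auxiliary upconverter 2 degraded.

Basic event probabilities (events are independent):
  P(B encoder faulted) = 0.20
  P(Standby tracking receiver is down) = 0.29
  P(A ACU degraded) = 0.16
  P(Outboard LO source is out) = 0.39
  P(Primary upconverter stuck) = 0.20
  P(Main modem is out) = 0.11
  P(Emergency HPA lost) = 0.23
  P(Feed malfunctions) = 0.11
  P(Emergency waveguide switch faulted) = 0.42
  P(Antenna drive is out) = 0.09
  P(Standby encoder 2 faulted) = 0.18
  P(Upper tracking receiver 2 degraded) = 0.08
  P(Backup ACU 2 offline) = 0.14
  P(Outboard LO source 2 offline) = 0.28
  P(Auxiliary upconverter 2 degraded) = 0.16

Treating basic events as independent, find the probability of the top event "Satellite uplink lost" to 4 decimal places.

0.6360

P(Transmit chain fails) [AND] = 0.20 × 0.29 × 0.16 = 0.009280
P(Antenna path fails) [OR] = 1 − (1−0.009280) × (1−0.39) = 0.395661
P(Tracking loop lost) [OR] = 1 − (1−0.20) × (1−0.11) × (1−0.23) = 0.451760
P(Backup chain fails) [OR] = 1 − (1−0.42) × (1−0.09) × (1−0.18) × (1−0.08) = 0.601828
P(Modem stage fails) [AND] = 0.451760 × 0.11 × 0.601828 × 0.14 = 0.004187
P(Power amp fails) [OR] = 1 − (1−0.28) × (1−0.16) = 0.395200
P(Satellite uplink lost) [OR] = 1 − (1−0.395661) × (1−0.004187) × (1−0.395200) = 0.636026
Rounded to 4 decimal places: P(Satellite uplink lost) ≈ 0.6360.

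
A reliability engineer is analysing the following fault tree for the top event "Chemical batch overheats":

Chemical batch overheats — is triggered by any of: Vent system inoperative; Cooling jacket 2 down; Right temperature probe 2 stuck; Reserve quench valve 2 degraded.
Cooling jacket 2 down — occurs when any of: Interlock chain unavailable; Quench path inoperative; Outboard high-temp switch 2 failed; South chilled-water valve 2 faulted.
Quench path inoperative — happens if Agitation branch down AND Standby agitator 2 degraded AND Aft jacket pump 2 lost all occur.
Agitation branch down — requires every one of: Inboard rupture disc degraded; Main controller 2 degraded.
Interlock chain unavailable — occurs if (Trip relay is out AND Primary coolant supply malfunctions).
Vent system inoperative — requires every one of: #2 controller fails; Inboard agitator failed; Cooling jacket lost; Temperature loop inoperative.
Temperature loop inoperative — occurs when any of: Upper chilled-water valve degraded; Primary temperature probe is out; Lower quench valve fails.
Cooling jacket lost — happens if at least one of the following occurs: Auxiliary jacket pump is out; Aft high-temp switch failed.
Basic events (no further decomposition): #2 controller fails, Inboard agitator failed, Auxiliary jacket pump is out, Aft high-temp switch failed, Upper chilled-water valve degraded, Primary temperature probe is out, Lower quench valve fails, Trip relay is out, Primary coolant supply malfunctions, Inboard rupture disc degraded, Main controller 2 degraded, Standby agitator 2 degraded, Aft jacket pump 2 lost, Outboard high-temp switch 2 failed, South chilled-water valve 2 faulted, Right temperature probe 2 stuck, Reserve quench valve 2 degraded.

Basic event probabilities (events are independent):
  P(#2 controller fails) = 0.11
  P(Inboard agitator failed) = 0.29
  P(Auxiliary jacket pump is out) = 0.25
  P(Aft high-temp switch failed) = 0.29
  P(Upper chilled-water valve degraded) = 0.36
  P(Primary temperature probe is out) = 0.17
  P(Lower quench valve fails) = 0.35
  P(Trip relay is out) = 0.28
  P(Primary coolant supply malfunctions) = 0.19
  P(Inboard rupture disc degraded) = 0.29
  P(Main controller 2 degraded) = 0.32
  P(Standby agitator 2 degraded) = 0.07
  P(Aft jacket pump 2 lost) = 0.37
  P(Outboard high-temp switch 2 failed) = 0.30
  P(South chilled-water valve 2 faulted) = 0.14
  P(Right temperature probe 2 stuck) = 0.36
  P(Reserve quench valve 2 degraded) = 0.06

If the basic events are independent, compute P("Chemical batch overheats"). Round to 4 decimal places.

0.6613

P(Cooling jacket lost) [OR] = 1 − (1−0.25) × (1−0.29) = 0.467500
P(Temperature loop inoperative) [OR] = 1 − (1−0.36) × (1−0.17) × (1−0.35) = 0.654720
P(Vent system inoperative) [AND] = 0.11 × 0.29 × 0.467500 × 0.654720 = 0.009764
P(Interlock chain unavailable) [AND] = 0.28 × 0.19 = 0.053200
P(Agitation branch down) [AND] = 0.29 × 0.32 = 0.092800
P(Quench path inoperative) [AND] = 0.092800 × 0.07 × 0.37 = 0.002404
P(Cooling jacket 2 down) [OR] = 1 − (1−0.053200) × (1−0.002404) × (1−0.30) × (1−0.14) = 0.431397
P(Chemical batch overheats) [OR] = 1 − (1−0.009764) × (1−0.431397) × (1−0.36) × (1−0.06) = 0.661268
Rounded to 4 decimal places: P(Chemical batch overheats) ≈ 0.6613.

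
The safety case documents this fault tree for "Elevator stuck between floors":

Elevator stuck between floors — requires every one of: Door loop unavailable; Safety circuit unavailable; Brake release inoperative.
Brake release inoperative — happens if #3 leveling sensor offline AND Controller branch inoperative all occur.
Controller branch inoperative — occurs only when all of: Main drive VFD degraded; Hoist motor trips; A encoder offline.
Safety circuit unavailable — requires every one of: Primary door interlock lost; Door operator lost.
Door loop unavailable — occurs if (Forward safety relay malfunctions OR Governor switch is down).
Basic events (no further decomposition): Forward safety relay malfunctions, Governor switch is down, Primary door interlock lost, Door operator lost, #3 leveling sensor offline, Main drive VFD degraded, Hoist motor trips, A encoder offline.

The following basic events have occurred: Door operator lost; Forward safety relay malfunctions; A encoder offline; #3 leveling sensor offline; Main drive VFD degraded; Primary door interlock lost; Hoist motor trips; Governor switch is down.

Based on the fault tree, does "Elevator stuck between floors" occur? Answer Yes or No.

Door loop unavailable [OR]: Forward safety relay malfunctions=occurs, Governor switch is down=occurs → at least one input occurs → occurs.
Safety circuit unavailable [AND]: Primary door interlock lost=occurs, Door operator lost=occurs → all inputs occur → occurs.
Controller branch inoperative [AND]: Main drive VFD degraded=occurs, Hoist motor trips=occurs, A encoder offline=occurs → all inputs occur → occurs.
Brake release inoperative [AND]: #3 leveling sensor offline=occurs, Controller branch inoperative=occurs → all inputs occur → occurs.
Elevator stuck between floors [AND]: Door loop unavailable=occurs, Safety circuit unavailable=occurs, Brake release inoperative=occurs → all inputs occur → occurs.

Yes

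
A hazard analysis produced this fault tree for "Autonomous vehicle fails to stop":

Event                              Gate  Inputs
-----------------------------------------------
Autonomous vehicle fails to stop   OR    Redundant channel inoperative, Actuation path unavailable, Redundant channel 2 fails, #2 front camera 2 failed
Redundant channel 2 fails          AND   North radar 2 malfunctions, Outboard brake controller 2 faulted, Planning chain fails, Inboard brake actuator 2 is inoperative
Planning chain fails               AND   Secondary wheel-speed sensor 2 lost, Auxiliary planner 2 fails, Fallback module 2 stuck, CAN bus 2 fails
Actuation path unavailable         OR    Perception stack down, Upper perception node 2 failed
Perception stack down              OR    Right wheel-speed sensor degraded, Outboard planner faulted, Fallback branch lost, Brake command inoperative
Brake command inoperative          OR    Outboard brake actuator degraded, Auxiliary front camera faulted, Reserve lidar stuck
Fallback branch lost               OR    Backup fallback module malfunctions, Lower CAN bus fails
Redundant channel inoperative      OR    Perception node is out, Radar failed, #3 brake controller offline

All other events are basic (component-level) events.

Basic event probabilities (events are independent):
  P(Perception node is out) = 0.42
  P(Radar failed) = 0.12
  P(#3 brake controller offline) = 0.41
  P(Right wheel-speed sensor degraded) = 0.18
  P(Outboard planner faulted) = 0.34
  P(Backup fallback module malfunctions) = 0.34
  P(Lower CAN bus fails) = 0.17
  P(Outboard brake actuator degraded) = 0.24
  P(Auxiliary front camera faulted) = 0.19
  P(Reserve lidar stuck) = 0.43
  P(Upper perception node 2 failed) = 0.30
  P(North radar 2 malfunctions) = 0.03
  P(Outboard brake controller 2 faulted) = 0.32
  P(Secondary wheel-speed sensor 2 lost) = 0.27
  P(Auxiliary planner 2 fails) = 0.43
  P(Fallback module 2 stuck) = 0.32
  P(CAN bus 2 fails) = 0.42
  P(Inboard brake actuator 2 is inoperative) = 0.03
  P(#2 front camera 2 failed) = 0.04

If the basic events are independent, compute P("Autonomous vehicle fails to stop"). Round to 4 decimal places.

0.9789

P(Redundant channel inoperative) [OR] = 1 − (1−0.42) × (1−0.12) × (1−0.41) = 0.698864
P(Fallback branch lost) [OR] = 1 − (1−0.34) × (1−0.17) = 0.452200
P(Brake command inoperative) [OR] = 1 − (1−0.24) × (1−0.19) × (1−0.43) = 0.649108
P(Perception stack down) [OR] = 1 − (1−0.18) × (1−0.34) × (1−0.452200) × (1−0.649108) = 0.895971
P(Actuation path unavailable) [OR] = 1 − (1−0.895971) × (1−0.30) = 0.927180
P(Planning chain fails) [AND] = 0.27 × 0.43 × 0.32 × 0.42 = 0.015604
P(Redundant channel 2 fails) [AND] = 0.03 × 0.32 × 0.015604 × 0.03 = 0.000004
P(Autonomous vehicle fails to stop) [OR] = 1 − (1−0.698864) × (1−0.927180) × (1−0.000004) × (1−0.04) = 0.978949
Rounded to 4 decimal places: P(Autonomous vehicle fails to stop) ≈ 0.9789.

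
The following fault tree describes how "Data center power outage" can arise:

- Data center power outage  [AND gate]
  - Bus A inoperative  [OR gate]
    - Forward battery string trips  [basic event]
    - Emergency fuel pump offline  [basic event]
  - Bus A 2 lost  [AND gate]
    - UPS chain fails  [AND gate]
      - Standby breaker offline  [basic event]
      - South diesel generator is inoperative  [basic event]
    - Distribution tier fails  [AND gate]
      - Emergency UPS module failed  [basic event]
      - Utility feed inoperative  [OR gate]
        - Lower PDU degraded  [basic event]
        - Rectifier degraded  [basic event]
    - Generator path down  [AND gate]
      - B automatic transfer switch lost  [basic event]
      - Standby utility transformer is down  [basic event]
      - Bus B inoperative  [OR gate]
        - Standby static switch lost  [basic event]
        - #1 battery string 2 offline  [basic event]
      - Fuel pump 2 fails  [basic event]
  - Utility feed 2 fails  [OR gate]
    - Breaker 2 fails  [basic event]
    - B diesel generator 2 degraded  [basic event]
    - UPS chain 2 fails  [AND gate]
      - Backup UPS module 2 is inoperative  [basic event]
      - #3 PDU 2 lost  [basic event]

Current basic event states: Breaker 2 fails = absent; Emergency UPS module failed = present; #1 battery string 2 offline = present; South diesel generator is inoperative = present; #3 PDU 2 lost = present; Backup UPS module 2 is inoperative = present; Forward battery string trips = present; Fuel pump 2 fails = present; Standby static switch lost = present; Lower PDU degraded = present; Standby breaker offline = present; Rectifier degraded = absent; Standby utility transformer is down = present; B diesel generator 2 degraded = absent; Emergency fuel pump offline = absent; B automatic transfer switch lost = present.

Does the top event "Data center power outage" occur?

Bus A inoperative [OR]: Forward battery string trips=occurs, Emergency fuel pump offline=not → at least one input occurs → occurs.
UPS chain fails [AND]: Standby breaker offline=occurs, South diesel generator is inoperative=occurs → all inputs occur → occurs.
Utility feed inoperative [OR]: Lower PDU degraded=occurs, Rectifier degraded=not → at least one input occurs → occurs.
Distribution tier fails [AND]: Emergency UPS module failed=occurs, Utility feed inoperative=occurs → all inputs occur → occurs.
Bus B inoperative [OR]: Standby static switch lost=occurs, #1 battery string 2 offline=occurs → at least one input occurs → occurs.
Generator path down [AND]: B automatic transfer switch lost=occurs, Standby utility transformer is down=occurs, Bus B inoperative=occurs, Fuel pump 2 fails=occurs → all inputs occur → occurs.
Bus A 2 lost [AND]: UPS chain fails=occurs, Distribution tier fails=occurs, Generator path down=occurs → all inputs occur → occurs.
UPS chain 2 fails [AND]: Backup UPS module 2 is inoperative=occurs, #3 PDU 2 lost=occurs → all inputs occur → occurs.
Utility feed 2 fails [OR]: Breaker 2 fails=not, B diesel generator 2 degraded=not, UPS chain 2 fails=occurs → at least one input occurs → occurs.
Data center power outage [AND]: Bus A inoperative=occurs, Bus A 2 lost=occurs, Utility feed 2 fails=occurs → all inputs occur → occurs.

Yes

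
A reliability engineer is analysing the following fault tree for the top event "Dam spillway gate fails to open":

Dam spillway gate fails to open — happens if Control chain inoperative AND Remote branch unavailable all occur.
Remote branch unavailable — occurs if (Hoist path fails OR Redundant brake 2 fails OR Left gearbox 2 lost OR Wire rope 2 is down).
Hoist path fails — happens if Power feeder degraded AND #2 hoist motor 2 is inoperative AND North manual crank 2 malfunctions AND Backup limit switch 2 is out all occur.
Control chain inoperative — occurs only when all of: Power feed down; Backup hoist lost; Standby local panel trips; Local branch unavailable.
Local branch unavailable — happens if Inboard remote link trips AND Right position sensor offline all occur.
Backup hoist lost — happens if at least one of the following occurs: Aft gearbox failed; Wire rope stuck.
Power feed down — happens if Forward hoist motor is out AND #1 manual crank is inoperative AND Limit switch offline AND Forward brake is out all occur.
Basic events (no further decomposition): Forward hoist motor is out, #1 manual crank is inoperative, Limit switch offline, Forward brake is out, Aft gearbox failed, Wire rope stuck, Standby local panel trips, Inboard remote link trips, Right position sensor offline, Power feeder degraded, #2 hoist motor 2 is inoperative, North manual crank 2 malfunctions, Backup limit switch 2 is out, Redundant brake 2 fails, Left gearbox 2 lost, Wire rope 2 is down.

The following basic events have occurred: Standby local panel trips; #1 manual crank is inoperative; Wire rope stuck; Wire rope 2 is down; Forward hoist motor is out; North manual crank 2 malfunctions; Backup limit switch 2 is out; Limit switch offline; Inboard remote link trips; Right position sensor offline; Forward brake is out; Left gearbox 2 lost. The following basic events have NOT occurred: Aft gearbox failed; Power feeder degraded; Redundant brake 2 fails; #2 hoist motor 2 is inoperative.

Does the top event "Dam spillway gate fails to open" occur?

Yes

Power feed down [AND]: Forward hoist motor is out=occurs, #1 manual crank is inoperative=occurs, Limit switch offline=occurs, Forward brake is out=occurs → all inputs occur → occurs.
Backup hoist lost [OR]: Aft gearbox failed=not, Wire rope stuck=occurs → at least one input occurs → occurs.
Local branch unavailable [AND]: Inboard remote link trips=occurs, Right position sensor offline=occurs → all inputs occur → occurs.
Control chain inoperative [AND]: Power feed down=occurs, Backup hoist lost=occurs, Standby local panel trips=occurs, Local branch unavailable=occurs → all inputs occur → occurs.
Hoist path fails [AND]: Power feeder degraded=not, #2 hoist motor 2 is inoperative=not, North manual crank 2 malfunctions=occurs, Backup limit switch 2 is out=occurs → not all inputs occur → does not occur.
Remote branch unavailable [OR]: Hoist path fails=not, Redundant brake 2 fails=not, Left gearbox 2 lost=occurs, Wire rope 2 is down=occurs → at least one input occurs → occurs.
Dam spillway gate fails to open [AND]: Control chain inoperative=occurs, Remote branch unavailable=occurs → all inputs occur → occurs.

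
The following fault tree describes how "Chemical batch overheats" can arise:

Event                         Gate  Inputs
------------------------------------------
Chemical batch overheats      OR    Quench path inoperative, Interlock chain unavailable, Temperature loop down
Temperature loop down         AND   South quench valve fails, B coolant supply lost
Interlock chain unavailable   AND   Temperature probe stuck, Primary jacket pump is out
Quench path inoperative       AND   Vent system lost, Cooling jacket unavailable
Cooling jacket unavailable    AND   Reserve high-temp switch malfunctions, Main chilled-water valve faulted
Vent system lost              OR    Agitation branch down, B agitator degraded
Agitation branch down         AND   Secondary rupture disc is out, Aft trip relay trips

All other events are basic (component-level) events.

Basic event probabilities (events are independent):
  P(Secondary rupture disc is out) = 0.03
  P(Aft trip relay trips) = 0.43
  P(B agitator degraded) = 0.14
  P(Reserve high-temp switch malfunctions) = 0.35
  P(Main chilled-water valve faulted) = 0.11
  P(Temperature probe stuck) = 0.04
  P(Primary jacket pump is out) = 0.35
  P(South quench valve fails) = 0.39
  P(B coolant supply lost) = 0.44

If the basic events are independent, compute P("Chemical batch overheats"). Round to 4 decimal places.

P(Agitation branch down) [AND] = 0.03 × 0.43 = 0.012900
P(Vent system lost) [OR] = 1 − (1−0.012900) × (1−0.14) = 0.151094
P(Cooling jacket unavailable) [AND] = 0.35 × 0.11 = 0.038500
P(Quench path inoperative) [AND] = 0.151094 × 0.038500 = 0.005817
P(Interlock chain unavailable) [AND] = 0.04 × 0.35 = 0.014000
P(Temperature loop down) [AND] = 0.39 × 0.44 = 0.171600
P(Chemical batch overheats) [OR] = 1 − (1−0.005817) × (1−0.014000) × (1−0.171600) = 0.187949
Rounded to 4 decimal places: P(Chemical batch overheats) ≈ 0.1879.

0.1879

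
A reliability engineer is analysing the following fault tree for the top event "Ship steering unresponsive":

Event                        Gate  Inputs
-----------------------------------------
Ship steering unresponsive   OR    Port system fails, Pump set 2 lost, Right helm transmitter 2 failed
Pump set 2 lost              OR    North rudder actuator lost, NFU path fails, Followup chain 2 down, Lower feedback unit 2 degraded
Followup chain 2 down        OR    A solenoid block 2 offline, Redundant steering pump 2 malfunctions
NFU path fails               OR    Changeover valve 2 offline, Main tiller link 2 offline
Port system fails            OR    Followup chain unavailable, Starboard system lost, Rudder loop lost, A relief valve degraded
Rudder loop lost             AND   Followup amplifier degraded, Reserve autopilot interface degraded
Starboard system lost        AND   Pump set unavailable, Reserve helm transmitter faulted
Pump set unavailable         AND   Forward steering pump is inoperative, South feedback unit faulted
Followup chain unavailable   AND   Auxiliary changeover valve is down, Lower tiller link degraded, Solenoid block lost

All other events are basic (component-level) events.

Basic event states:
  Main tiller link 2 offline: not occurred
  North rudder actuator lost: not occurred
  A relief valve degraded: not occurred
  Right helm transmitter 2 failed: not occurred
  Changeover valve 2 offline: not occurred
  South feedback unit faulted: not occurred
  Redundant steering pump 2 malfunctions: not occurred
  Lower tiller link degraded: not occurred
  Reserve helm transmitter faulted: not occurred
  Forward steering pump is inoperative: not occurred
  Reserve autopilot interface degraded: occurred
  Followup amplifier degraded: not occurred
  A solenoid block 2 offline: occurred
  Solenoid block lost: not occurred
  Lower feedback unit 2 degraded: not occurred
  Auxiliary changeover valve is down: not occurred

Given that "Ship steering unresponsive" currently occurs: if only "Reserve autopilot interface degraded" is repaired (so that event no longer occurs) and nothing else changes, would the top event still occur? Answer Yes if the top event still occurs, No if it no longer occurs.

Yes

Counterfactual: set "Reserve autopilot interface degraded" to not occurred.
Followup chain unavailable [AND]: Auxiliary changeover valve is down=not, Lower tiller link degraded=not, Solenoid block lost=not → not all inputs occur → does not occur.
Pump set unavailable [AND]: Forward steering pump is inoperative=not, South feedback unit faulted=not → not all inputs occur → does not occur.
Starboard system lost [AND]: Pump set unavailable=not, Reserve helm transmitter faulted=not → not all inputs occur → does not occur.
Rudder loop lost [AND]: Followup amplifier degraded=not, Reserve autopilot interface degraded=not → not all inputs occur → does not occur.
Port system fails [OR]: Followup chain unavailable=not, Starboard system lost=not, Rudder loop lost=not, A relief valve degraded=not → no input occurs → does not occur.
NFU path fails [OR]: Changeover valve 2 offline=not, Main tiller link 2 offline=not → no input occurs → does not occur.
Followup chain 2 down [OR]: A solenoid block 2 offline=occurs, Redundant steering pump 2 malfunctions=not → at least one input occurs → occurs.
Pump set 2 lost [OR]: North rudder actuator lost=not, NFU path fails=not, Followup chain 2 down=occurs, Lower feedback unit 2 degraded=not → at least one input occurs → occurs.
Ship steering unresponsive [OR]: Port system fails=not, Pump set 2 lost=occurs, Right helm transmitter 2 failed=not → at least one input occurs → occurs.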